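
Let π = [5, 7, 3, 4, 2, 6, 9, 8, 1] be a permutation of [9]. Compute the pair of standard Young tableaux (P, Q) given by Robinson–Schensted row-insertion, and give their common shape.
P = [1, 4, 6, 8] / [2, 7, 9] / [3] / [5];  Q = [1, 2, 6, 7] / [3, 4, 8] / [5] / [9];  common shape = (4, 3, 1, 1)

Row-insert the values π_1, π_2, … into P one at a time, bumping the leftmost entry strictly greater than the inserted value down to the next row. The recording tableau Q records, in position (i, j), the step at which that cell was added to P.
  Insert 5 (step 1): P = [5];  Q = [1]
  Insert 7 (step 2): P = [5, 7];  Q = [1, 2]
  Insert 3 (step 3): P = [3, 7] / [5];  Q = [1, 2] / [3]
  Insert 4 (step 4): P = [3, 4] / [5, 7];  Q = [1, 2] / [3, 4]
  Insert 2 (step 5): P = [2, 4] / [3, 7] / [5];  Q = [1, 2] / [3, 4] / [5]
  Insert 6 (step 6): P = [2, 4, 6] / [3, 7] / [5];  Q = [1, 2, 6] / [3, 4] / [5]
  Insert 9 (step 7): P = [2, 4, 6, 9] / [3, 7] / [5];  Q = [1, 2, 6, 7] / [3, 4] / [5]
  Insert 8 (step 8): P = [2, 4, 6, 8] / [3, 7, 9] / [5];  Q = [1, 2, 6, 7] / [3, 4, 8] / [5]
  Insert 1 (step 9): P = [1, 4, 6, 8] / [2, 7, 9] / [3] / [5];  Q = [1, 2, 6, 7] / [3, 4, 8] / [5] / [9]
Final shape: (4, 3, 1, 1).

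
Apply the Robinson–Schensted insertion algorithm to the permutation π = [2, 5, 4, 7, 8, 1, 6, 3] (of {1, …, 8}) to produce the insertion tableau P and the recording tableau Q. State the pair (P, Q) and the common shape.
P = [1, 3, 6, 8] / [2, 4] / [5, 7];  Q = [1, 2, 4, 5] / [3, 7] / [6, 8];  common shape = (4, 2, 2)

Row-insert the values π_1, π_2, … into P one at a time, bumping the leftmost entry strictly greater than the inserted value down to the next row. The recording tableau Q records, in position (i, j), the step at which that cell was added to P.
  Insert 2 (step 1): P = [2];  Q = [1]
  Insert 5 (step 2): P = [2, 5];  Q = [1, 2]
  Insert 4 (step 3): P = [2, 4] / [5];  Q = [1, 2] / [3]
  Insert 7 (step 4): P = [2, 4, 7] / [5];  Q = [1, 2, 4] / [3]
  Insert 8 (step 5): P = [2, 4, 7, 8] / [5];  Q = [1, 2, 4, 5] / [3]
  Insert 1 (step 6): P = [1, 4, 7, 8] / [2] / [5];  Q = [1, 2, 4, 5] / [3] / [6]
  Insert 6 (step 7): P = [1, 4, 6, 8] / [2, 7] / [5];  Q = [1, 2, 4, 5] / [3, 7] / [6]
  Insert 3 (step 8): P = [1, 3, 6, 8] / [2, 4] / [5, 7];  Q = [1, 2, 4, 5] / [3, 7] / [6, 8]
Final shape: (4, 2, 2).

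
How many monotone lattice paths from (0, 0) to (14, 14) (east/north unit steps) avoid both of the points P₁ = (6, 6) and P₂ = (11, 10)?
Number of paths = 19954500

Inclusion–exclusion. Total paths: C(28, 14) = 40116600. Through P₁: C(12, 6)·C(16, 8) = 11891880. Through P₂: C(21, 11)·C(7, 3) = 12345060. Since P₁ is strictly southwest of P₂, a monotone path through both must visit P₁ then P₂; paths through both = C(12, 6)·C(9, 5)·C(7, 3) = 4074840. Avoid both = 40116600 − 11891880 − 12345060 + 4074840 = 19954500.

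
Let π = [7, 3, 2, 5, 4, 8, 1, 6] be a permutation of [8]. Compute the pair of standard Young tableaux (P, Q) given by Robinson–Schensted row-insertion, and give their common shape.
P = [1, 4, 6] / [2, 5, 8] / [3] / [7];  Q = [1, 4, 6] / [2, 5, 8] / [3] / [7];  common shape = (3, 3, 1, 1)

Row-insert the values π_1, π_2, … into P one at a time, bumping the leftmost entry strictly greater than the inserted value down to the next row. The recording tableau Q records, in position (i, j), the step at which that cell was added to P.
  Insert 7 (step 1): P = [7];  Q = [1]
  Insert 3 (step 2): P = [3] / [7];  Q = [1] / [2]
  Insert 2 (step 3): P = [2] / [3] / [7];  Q = [1] / [2] / [3]
  Insert 5 (step 4): P = [2, 5] / [3] / [7];  Q = [1, 4] / [2] / [3]
  Insert 4 (step 5): P = [2, 4] / [3, 5] / [7];  Q = [1, 4] / [2, 5] / [3]
  Insert 8 (step 6): P = [2, 4, 8] / [3, 5] / [7];  Q = [1, 4, 6] / [2, 5] / [3]
  Insert 1 (step 7): P = [1, 4, 8] / [2, 5] / [3] / [7];  Q = [1, 4, 6] / [2, 5] / [3] / [7]
  Insert 6 (step 8): P = [1, 4, 6] / [2, 5, 8] / [3] / [7];  Q = [1, 4, 6] / [2, 5, 8] / [3] / [7]
Final shape: (3, 3, 1, 1).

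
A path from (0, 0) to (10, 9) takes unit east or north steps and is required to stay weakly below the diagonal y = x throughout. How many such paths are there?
Number of paths = 16796

By the reflection principle (André's argument), the number of monotone paths to (10, 9) with n ≤ m that never go above y = x is C(19, 10) − C(19, 11) = 92378 − 75582 = 16796.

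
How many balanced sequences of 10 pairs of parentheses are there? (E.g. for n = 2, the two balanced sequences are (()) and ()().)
C_10 = 16796

These balanced parentheses are counted by the Catalan number C_n = (1/(n + 1)) · C(2n, n). For n = 10: C_10 = (1/11) · C(20, 10) = 184756/11 = 16796.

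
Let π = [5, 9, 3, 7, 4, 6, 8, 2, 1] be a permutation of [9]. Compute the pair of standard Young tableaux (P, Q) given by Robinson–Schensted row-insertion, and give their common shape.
P = [1, 4, 6, 8] / [2, 7] / [3] / [5] / [9];  Q = [1, 2, 6, 7] / [3, 4] / [5] / [8] / [9];  common shape = (4, 2, 1, 1, 1)

Row-insert the values π_1, π_2, … into P one at a time, bumping the leftmost entry strictly greater than the inserted value down to the next row. The recording tableau Q records, in position (i, j), the step at which that cell was added to P.
  Insert 5 (step 1): P = [5];  Q = [1]
  Insert 9 (step 2): P = [5, 9];  Q = [1, 2]
  Insert 3 (step 3): P = [3, 9] / [5];  Q = [1, 2] / [3]
  Insert 7 (step 4): P = [3, 7] / [5, 9];  Q = [1, 2] / [3, 4]
  Insert 4 (step 5): P = [3, 4] / [5, 7] / [9];  Q = [1, 2] / [3, 4] / [5]
  Insert 6 (step 6): P = [3, 4, 6] / [5, 7] / [9];  Q = [1, 2, 6] / [3, 4] / [5]
  Insert 8 (step 7): P = [3, 4, 6, 8] / [5, 7] / [9];  Q = [1, 2, 6, 7] / [3, 4] / [5]
  Insert 2 (step 8): P = [2, 4, 6, 8] / [3, 7] / [5] / [9];  Q = [1, 2, 6, 7] / [3, 4] / [5] / [8]
  Insert 1 (step 9): P = [1, 4, 6, 8] / [2, 7] / [3] / [5] / [9];  Q = [1, 2, 6, 7] / [3, 4] / [5] / [8] / [9]
Final shape: (4, 2, 1, 1, 1).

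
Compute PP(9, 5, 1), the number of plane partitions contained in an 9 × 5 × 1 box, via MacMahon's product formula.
PP(9, 5, 1) = 2002

Evaluate the triple product over i = 1..9, j = 1..5, k = 1..1. The factors are (2/1) · (3/2) · (4/3) · (5/4) · (6/5) · (3/2) · (4/3) · (5/4) · … (45 factors total). The numerators and denominators telescope so the product is an integer; carrying out the multiplication exactly gives PP(9, 5, 1) = 2002.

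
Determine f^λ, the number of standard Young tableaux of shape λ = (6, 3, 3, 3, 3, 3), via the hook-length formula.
# SYT of shape (6, 3, 3, 3, 3, 3) = 39504192

Hook-length formula: f^λ = n! / Π hook(c), product over all cells c of the Young diagram. For λ = (6, 3, 3, 3, 3, 3), n = 21 boxes. Hook lengths by row (left-to-right, top-to-bottom): [11, 10, 9, 3, 2, 1]; [7, 6, 5]; [6, 5, 4]; [5, 4, 3]; [4, 3, 2]; [3, 2, 1]. Product of hooks = 1293304320000. So f^λ = 21! / 1293304320000 = 51090942171709440000 / 1293304320000 = 39504192.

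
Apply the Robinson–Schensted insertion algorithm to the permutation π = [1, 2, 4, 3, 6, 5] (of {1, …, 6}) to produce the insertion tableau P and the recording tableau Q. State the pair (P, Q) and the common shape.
P = [1, 2, 3, 5] / [4, 6];  Q = [1, 2, 3, 5] / [4, 6];  common shape = (4, 2)

Row-insert the values π_1, π_2, … into P one at a time, bumping the leftmost entry strictly greater than the inserted value down to the next row. The recording tableau Q records, in position (i, j), the step at which that cell was added to P.
  Insert 1 (step 1): P = [1];  Q = [1]
  Insert 2 (step 2): P = [1, 2];  Q = [1, 2]
  Insert 4 (step 3): P = [1, 2, 4];  Q = [1, 2, 3]
  Insert 3 (step 4): P = [1, 2, 3] / [4];  Q = [1, 2, 3] / [4]
  Insert 6 (step 5): P = [1, 2, 3, 6] / [4];  Q = [1, 2, 3, 5] / [4]
  Insert 5 (step 6): P = [1, 2, 3, 5] / [4, 6];  Q = [1, 2, 3, 5] / [4, 6]
Final shape: (4, 2).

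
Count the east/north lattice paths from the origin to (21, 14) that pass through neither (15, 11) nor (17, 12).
Number of paths = 1240200135

Inclusion–exclusion. Total paths: C(35, 21) = 2319959400. Through P₁: C(26, 15)·C(9, 6) = 648997440. Through P₂: C(29, 17)·C(6, 4) = 778439025. Since P₁ is strictly southwest of P₂, a monotone path through both must visit P₁ then P₂; paths through both = C(26, 15)·C(3, 2)·C(6, 4) = 347677200. Avoid both = 2319959400 − 648997440 − 778439025 + 347677200 = 1240200135.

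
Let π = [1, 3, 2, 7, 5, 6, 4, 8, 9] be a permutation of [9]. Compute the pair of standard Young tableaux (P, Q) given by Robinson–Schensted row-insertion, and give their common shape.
P = [1, 2, 4, 6, 8, 9] / [3, 5] / [7];  Q = [1, 2, 4, 6, 8, 9] / [3, 5] / [7];  common shape = (6, 2, 1)

Row-insert the values π_1, π_2, … into P one at a time, bumping the leftmost entry strictly greater than the inserted value down to the next row. The recording tableau Q records, in position (i, j), the step at which that cell was added to P.
  Insert 1 (step 1): P = [1];  Q = [1]
  Insert 3 (step 2): P = [1, 3];  Q = [1, 2]
  Insert 2 (step 3): P = [1, 2] / [3];  Q = [1, 2] / [3]
  Insert 7 (step 4): P = [1, 2, 7] / [3];  Q = [1, 2, 4] / [3]
  Insert 5 (step 5): P = [1, 2, 5] / [3, 7];  Q = [1, 2, 4] / [3, 5]
  Insert 6 (step 6): P = [1, 2, 5, 6] / [3, 7];  Q = [1, 2, 4, 6] / [3, 5]
  Insert 4 (step 7): P = [1, 2, 4, 6] / [3, 5] / [7];  Q = [1, 2, 4, 6] / [3, 5] / [7]
  Insert 8 (step 8): P = [1, 2, 4, 6, 8] / [3, 5] / [7];  Q = [1, 2, 4, 6, 8] / [3, 5] / [7]
  Insert 9 (step 9): P = [1, 2, 4, 6, 8, 9] / [3, 5] / [7];  Q = [1, 2, 4, 6, 8, 9] / [3, 5] / [7]
Final shape: (6, 2, 1).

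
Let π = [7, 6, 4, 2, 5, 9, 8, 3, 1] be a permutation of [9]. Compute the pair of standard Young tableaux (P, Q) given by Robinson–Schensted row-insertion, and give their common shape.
P = [1, 3, 8] / [2, 5] / [4, 9] / [6] / [7];  Q = [1, 5, 6] / [2, 7] / [3, 8] / [4] / [9];  common shape = (3, 2, 2, 1, 1)

Row-insert the values π_1, π_2, … into P one at a time, bumping the leftmost entry strictly greater than the inserted value down to the next row. The recording tableau Q records, in position (i, j), the step at which that cell was added to P.
  Insert 7 (step 1): P = [7];  Q = [1]
  Insert 6 (step 2): P = [6] / [7];  Q = [1] / [2]
  Insert 4 (step 3): P = [4] / [6] / [7];  Q = [1] / [2] / [3]
  Insert 2 (step 4): P = [2] / [4] / [6] / [7];  Q = [1] / [2] / [3] / [4]
  Insert 5 (step 5): P = [2, 5] / [4] / [6] / [7];  Q = [1, 5] / [2] / [3] / [4]
  Insert 9 (step 6): P = [2, 5, 9] / [4] / [6] / [7];  Q = [1, 5, 6] / [2] / [3] / [4]
  Insert 8 (step 7): P = [2, 5, 8] / [4, 9] / [6] / [7];  Q = [1, 5, 6] / [2, 7] / [3] / [4]
  Insert 3 (step 8): P = [2, 3, 8] / [4, 5] / [6, 9] / [7];  Q = [1, 5, 6] / [2, 7] / [3, 8] / [4]
  Insert 1 (step 9): P = [1, 3, 8] / [2, 5] / [4, 9] / [6] / [7];  Q = [1, 5, 6] / [2, 7] / [3, 8] / [4] / [9]
Final shape: (3, 2, 2, 1, 1).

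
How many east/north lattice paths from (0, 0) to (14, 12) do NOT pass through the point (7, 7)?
Number of paths = 6939556

Total paths from (0, 0) to (14, 12): C(26, 14) = 9657700. Paths through (7, 7): (paths (0, 0) → (7, 7)) × (paths (7, 7) → (14, 12)) = C(14, 7) · C(12, 7) = 3432 · 792 = 2718144. Avoidance count = 9657700 − 2718144 = 6939556.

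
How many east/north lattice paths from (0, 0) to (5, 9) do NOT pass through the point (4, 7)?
Number of paths = 1012

Total paths from (0, 0) to (5, 9): C(14, 5) = 2002. Paths through (4, 7): (paths (0, 0) → (4, 7)) × (paths (4, 7) → (5, 9)) = C(11, 4) · C(3, 1) = 330 · 3 = 990. Avoidance count = 2002 − 990 = 1012.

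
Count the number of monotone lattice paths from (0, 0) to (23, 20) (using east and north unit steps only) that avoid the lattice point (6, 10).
Number of paths = 893009147940

Total paths from (0, 0) to (23, 20): C(43, 23) = 960566918220. Paths through (6, 10): (paths (0, 0) → (6, 10)) × (paths (6, 10) → (23, 20)) = C(16, 6) · C(27, 17) = 8008 · 8436285 = 67557770280. Avoidance count = 960566918220 − 67557770280 = 893009147940.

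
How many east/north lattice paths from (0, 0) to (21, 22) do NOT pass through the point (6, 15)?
Number of paths = 1042795082244

Total paths from (0, 0) to (21, 22): C(43, 21) = 1052049481860. Paths through (6, 15): (paths (0, 0) → (6, 15)) × (paths (6, 15) → (21, 22)) = C(21, 6) · C(22, 15) = 54264 · 170544 = 9254399616. Avoidance count = 1052049481860 − 9254399616 = 1042795082244.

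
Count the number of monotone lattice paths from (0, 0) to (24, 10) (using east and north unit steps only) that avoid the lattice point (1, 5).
Number of paths = 130538460

Total paths from (0, 0) to (24, 10): C(34, 24) = 131128140. Paths through (1, 5): (paths (0, 0) → (1, 5)) × (paths (1, 5) → (24, 10)) = C(6, 1) · C(28, 23) = 6 · 98280 = 589680. Avoidance count = 131128140 − 589680 = 130538460.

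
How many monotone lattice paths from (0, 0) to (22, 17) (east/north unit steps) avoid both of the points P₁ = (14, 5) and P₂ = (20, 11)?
Number of paths = 47486353446

Inclusion–exclusion. Total paths: C(39, 22) = 51021117810. Through P₁: C(19, 14)·C(20, 8) = 1464779160. Through P₂: C(31, 20)·C(8, 2) = 2370824820. Since P₁ is strictly southwest of P₂, a monotone path through both must visit P₁ then P₂; paths through both = C(19, 14)·C(12, 6)·C(8, 2) = 300839616. Avoid both = 51021117810 − 1464779160 − 2370824820 + 300839616 = 47486353446.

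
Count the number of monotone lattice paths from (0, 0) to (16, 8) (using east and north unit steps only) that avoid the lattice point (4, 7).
Number of paths = 731181

Total paths from (0, 0) to (16, 8): C(24, 16) = 735471. Paths through (4, 7): (paths (0, 0) → (4, 7)) × (paths (4, 7) → (16, 8)) = C(11, 4) · C(13, 12) = 330 · 13 = 4290. Avoidance count = 735471 − 4290 = 731181.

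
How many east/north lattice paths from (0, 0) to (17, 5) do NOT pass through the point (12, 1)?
Number of paths = 24696

Total paths from (0, 0) to (17, 5): C(22, 17) = 26334. Paths through (12, 1): (paths (0, 0) → (12, 1)) × (paths (12, 1) → (17, 5)) = C(13, 12) · C(9, 5) = 13 · 126 = 1638. Avoidance count = 26334 − 1638 = 24696.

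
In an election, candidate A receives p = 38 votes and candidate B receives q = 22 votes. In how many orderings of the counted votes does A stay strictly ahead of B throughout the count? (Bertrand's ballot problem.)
Strict-lead orderings = 3774474706526160

Total orderings of the 60 votes with 38 for A: C(60, 38) = 14154280149473100. By the Bertrand ballot formula (Cycle Lemma / reflection principle), the number of orderings in which A is strictly ahead of B throughout is (p − q)/(p + q) · C(p + q, p) = (38 − 22)/(38 + 22) · 14154280149473100 = 3774474706526160.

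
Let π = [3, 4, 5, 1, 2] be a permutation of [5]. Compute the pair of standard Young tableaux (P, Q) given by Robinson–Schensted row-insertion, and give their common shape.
P = [1, 2, 5] / [3, 4];  Q = [1, 2, 3] / [4, 5];  common shape = (3, 2)

Row-insert the values π_1, π_2, … into P one at a time, bumping the leftmost entry strictly greater than the inserted value down to the next row. The recording tableau Q records, in position (i, j), the step at which that cell was added to P.
  Insert 3 (step 1): P = [3];  Q = [1]
  Insert 4 (step 2): P = [3, 4];  Q = [1, 2]
  Insert 5 (step 3): P = [3, 4, 5];  Q = [1, 2, 3]
  Insert 1 (step 4): P = [1, 4, 5] / [3];  Q = [1, 2, 3] / [4]
  Insert 2 (step 5): P = [1, 2, 5] / [3, 4];  Q = [1, 2, 3] / [4, 5]
Final shape: (3, 2).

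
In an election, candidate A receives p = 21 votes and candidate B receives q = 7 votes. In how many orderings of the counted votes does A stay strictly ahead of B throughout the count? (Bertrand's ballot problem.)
Strict-lead orderings = 592020

Total orderings of the 28 votes with 21 for A: C(28, 21) = 1184040. By the Bertrand ballot formula (Cycle Lemma / reflection principle), the number of orderings in which A is strictly ahead of B throughout is (p − q)/(p + q) · C(p + q, p) = (21 − 7)/(21 + 7) · 1184040 = 592020.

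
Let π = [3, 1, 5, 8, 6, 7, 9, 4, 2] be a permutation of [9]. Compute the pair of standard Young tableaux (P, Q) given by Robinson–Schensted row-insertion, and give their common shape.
P = [1, 2, 6, 7, 9] / [3, 4] / [5] / [8];  Q = [1, 3, 4, 6, 7] / [2, 5] / [8] / [9];  common shape = (5, 2, 1, 1)

Row-insert the values π_1, π_2, … into P one at a time, bumping the leftmost entry strictly greater than the inserted value down to the next row. The recording tableau Q records, in position (i, j), the step at which that cell was added to P.
  Insert 3 (step 1): P = [3];  Q = [1]
  Insert 1 (step 2): P = [1] / [3];  Q = [1] / [2]
  Insert 5 (step 3): P = [1, 5] / [3];  Q = [1, 3] / [2]
  Insert 8 (step 4): P = [1, 5, 8] / [3];  Q = [1, 3, 4] / [2]
  Insert 6 (step 5): P = [1, 5, 6] / [3, 8];  Q = [1, 3, 4] / [2, 5]
  Insert 7 (step 6): P = [1, 5, 6, 7] / [3, 8];  Q = [1, 3, 4, 6] / [2, 5]
  Insert 9 (step 7): P = [1, 5, 6, 7, 9] / [3, 8];  Q = [1, 3, 4, 6, 7] / [2, 5]
  Insert 4 (step 8): P = [1, 4, 6, 7, 9] / [3, 5] / [8];  Q = [1, 3, 4, 6, 7] / [2, 5] / [8]
  Insert 2 (step 9): P = [1, 2, 6, 7, 9] / [3, 4] / [5] / [8];  Q = [1, 3, 4, 6, 7] / [2, 5] / [8] / [9]
Final shape: (5, 2, 1, 1).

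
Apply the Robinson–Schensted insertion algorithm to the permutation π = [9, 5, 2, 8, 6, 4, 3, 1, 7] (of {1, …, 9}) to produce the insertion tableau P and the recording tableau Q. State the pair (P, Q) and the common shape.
P = [1, 3, 7] / [2, 6] / [4] / [5] / [8] / [9];  Q = [1, 4, 9] / [2, 5] / [3] / [6] / [7] / [8];  common shape = (3, 2, 1, 1, 1, 1)

Row-insert the values π_1, π_2, … into P one at a time, bumping the leftmost entry strictly greater than the inserted value down to the next row. The recording tableau Q records, in position (i, j), the step at which that cell was added to P.
  Insert 9 (step 1): P = [9];  Q = [1]
  Insert 5 (step 2): P = [5] / [9];  Q = [1] / [2]
  Insert 2 (step 3): P = [2] / [5] / [9];  Q = [1] / [2] / [3]
  Insert 8 (step 4): P = [2, 8] / [5] / [9];  Q = [1, 4] / [2] / [3]
  Insert 6 (step 5): P = [2, 6] / [5, 8] / [9];  Q = [1, 4] / [2, 5] / [3]
  Insert 4 (step 6): P = [2, 4] / [5, 6] / [8] / [9];  Q = [1, 4] / [2, 5] / [3] / [6]
  Insert 3 (step 7): P = [2, 3] / [4, 6] / [5] / [8] / [9];  Q = [1, 4] / [2, 5] / [3] / [6] / [7]
  Insert 1 (step 8): P = [1, 3] / [2, 6] / [4] / [5] / [8] / [9];  Q = [1, 4] / [2, 5] / [3] / [6] / [7] / [8]
  Insert 7 (step 9): P = [1, 3, 7] / [2, 6] / [4] / [5] / [8] / [9];  Q = [1, 4, 9] / [2, 5] / [3] / [6] / [7] / [8]
Final shape: (3, 2, 1, 1, 1, 1).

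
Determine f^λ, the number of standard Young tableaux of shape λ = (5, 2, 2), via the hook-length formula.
# SYT of shape (5, 2, 2) = 120

Hook-length formula: f^λ = n! / Π hook(c), product over all cells c of the Young diagram. For λ = (5, 2, 2), n = 9 boxes. Hook lengths by row (left-to-right, top-to-bottom): [7, 6, 3, 2, 1]; [3, 2]; [2, 1]. Product of hooks = 3024. So f^λ = 9! / 3024 = 362880 / 3024 = 120.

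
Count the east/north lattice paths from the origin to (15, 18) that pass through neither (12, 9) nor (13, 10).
Number of paths = 947464450

Inclusion–exclusion. Total paths: C(33, 15) = 1037158320. Through P₁: C(21, 12)·C(12, 3) = 64664600. Through P₂: C(23, 13)·C(10, 2) = 51482970. Since P₁ is strictly southwest of P₂, a monotone path through both must visit P₁ then P₂; paths through both = C(21, 12)·C(2, 1)·C(10, 2) = 26453700. Avoid both = 1037158320 − 64664600 − 51482970 + 26453700 = 947464450.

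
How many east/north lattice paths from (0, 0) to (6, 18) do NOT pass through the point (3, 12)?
Number of paths = 96376

Total paths from (0, 0) to (6, 18): C(24, 6) = 134596. Paths through (3, 12): (paths (0, 0) → (3, 12)) × (paths (3, 12) → (6, 18)) = C(15, 3) · C(9, 3) = 455 · 84 = 38220. Avoidance count = 134596 − 38220 = 96376.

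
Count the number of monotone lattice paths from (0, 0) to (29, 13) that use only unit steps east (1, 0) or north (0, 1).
Number of paths = 25518731280

A monotone lattice path from (0, 0) to (29, 13) consists of 29 east steps and 13 north steps in some order, so it is determined by which 29 of the 42 steps are east. The count is C(42, 29) = 25518731280.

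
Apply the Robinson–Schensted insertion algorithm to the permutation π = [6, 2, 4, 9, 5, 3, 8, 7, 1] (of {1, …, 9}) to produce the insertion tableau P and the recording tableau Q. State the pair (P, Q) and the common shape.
P = [1, 3, 5, 7] / [2, 8] / [4, 9] / [6];  Q = [1, 3, 4, 7] / [2, 5] / [6, 8] / [9];  common shape = (4, 2, 2, 1)

Row-insert the values π_1, π_2, … into P one at a time, bumping the leftmost entry strictly greater than the inserted value down to the next row. The recording tableau Q records, in position (i, j), the step at which that cell was added to P.
  Insert 6 (step 1): P = [6];  Q = [1]
  Insert 2 (step 2): P = [2] / [6];  Q = [1] / [2]
  Insert 4 (step 3): P = [2, 4] / [6];  Q = [1, 3] / [2]
  Insert 9 (step 4): P = [2, 4, 9] / [6];  Q = [1, 3, 4] / [2]
  Insert 5 (step 5): P = [2, 4, 5] / [6, 9];  Q = [1, 3, 4] / [2, 5]
  Insert 3 (step 6): P = [2, 3, 5] / [4, 9] / [6];  Q = [1, 3, 4] / [2, 5] / [6]
  Insert 8 (step 7): P = [2, 3, 5, 8] / [4, 9] / [6];  Q = [1, 3, 4, 7] / [2, 5] / [6]
  Insert 7 (step 8): P = [2, 3, 5, 7] / [4, 8] / [6, 9];  Q = [1, 3, 4, 7] / [2, 5] / [6, 8]
  Insert 1 (step 9): P = [1, 3, 5, 7] / [2, 8] / [4, 9] / [6];  Q = [1, 3, 4, 7] / [2, 5] / [6, 8] / [9]
Final shape: (4, 2, 2, 1).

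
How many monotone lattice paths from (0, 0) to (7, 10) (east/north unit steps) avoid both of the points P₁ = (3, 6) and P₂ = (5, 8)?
Number of paths = 8870

Inclusion–exclusion. Total paths: C(17, 7) = 19448. Through P₁: C(9, 3)·C(8, 4) = 5880. Through P₂: C(13, 5)·C(4, 2) = 7722. Since P₁ is strictly southwest of P₂, a monotone path through both must visit P₁ then P₂; paths through both = C(9, 3)·C(4, 2)·C(4, 2) = 3024. Avoid both = 19448 − 5880 − 7722 + 3024 = 8870.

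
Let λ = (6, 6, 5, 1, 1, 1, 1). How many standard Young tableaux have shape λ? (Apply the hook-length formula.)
# SYT of shape (6, 6, 5, 1, 1, 1, 1) = 123450600

Hook-length formula: f^λ = n! / Π hook(c), product over all cells c of the Young diagram. For λ = (6, 6, 5, 1, 1, 1, 1), n = 21 boxes. Hook lengths by row (left-to-right, top-to-bottom): [12, 7, 6, 5, 4, 2]; [11, 6, 5, 4, 3, 1]; [9, 4, 3, 2, 1]; [4]; [3]; [2]; [1]. Product of hooks = 413857382400. So f^λ = 21! / 413857382400 = 51090942171709440000 / 413857382400 = 123450600.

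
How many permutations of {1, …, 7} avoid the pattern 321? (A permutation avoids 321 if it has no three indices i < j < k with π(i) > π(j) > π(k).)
C_7 = 429

These 321-avoiding permutations are counted by the Catalan number C_n = (1/(n + 1)) · C(2n, n). For n = 7: C_7 = (1/8) · C(14, 7) = 3432/8 = 429.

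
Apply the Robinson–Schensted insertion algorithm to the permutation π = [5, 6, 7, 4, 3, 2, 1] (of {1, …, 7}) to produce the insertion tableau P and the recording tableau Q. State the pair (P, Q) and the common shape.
P = [1, 6, 7] / [2] / [3] / [4] / [5];  Q = [1, 2, 3] / [4] / [5] / [6] / [7];  common shape = (3, 1, 1, 1, 1)

Row-insert the values π_1, π_2, … into P one at a time, bumping the leftmost entry strictly greater than the inserted value down to the next row. The recording tableau Q records, in position (i, j), the step at which that cell was added to P.
  Insert 5 (step 1): P = [5];  Q = [1]
  Insert 6 (step 2): P = [5, 6];  Q = [1, 2]
  Insert 7 (step 3): P = [5, 6, 7];  Q = [1, 2, 3]
  Insert 4 (step 4): P = [4, 6, 7] / [5];  Q = [1, 2, 3] / [4]
  Insert 3 (step 5): P = [3, 6, 7] / [4] / [5];  Q = [1, 2, 3] / [4] / [5]
  Insert 2 (step 6): P = [2, 6, 7] / [3] / [4] / [5];  Q = [1, 2, 3] / [4] / [5] / [6]
  Insert 1 (step 7): P = [1, 6, 7] / [2] / [3] / [4] / [5];  Q = [1, 2, 3] / [4] / [5] / [6] / [7]
Final shape: (3, 1, 1, 1, 1).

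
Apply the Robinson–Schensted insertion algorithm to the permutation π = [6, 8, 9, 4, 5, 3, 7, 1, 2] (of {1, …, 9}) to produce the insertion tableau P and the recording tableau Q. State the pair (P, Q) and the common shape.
P = [1, 2, 7] / [3, 5, 9] / [4, 8] / [6];  Q = [1, 2, 3] / [4, 5, 7] / [6, 9] / [8];  common shape = (3, 3, 2, 1)

Row-insert the values π_1, π_2, … into P one at a time, bumping the leftmost entry strictly greater than the inserted value down to the next row. The recording tableau Q records, in position (i, j), the step at which that cell was added to P.
  Insert 6 (step 1): P = [6];  Q = [1]
  Insert 8 (step 2): P = [6, 8];  Q = [1, 2]
  Insert 9 (step 3): P = [6, 8, 9];  Q = [1, 2, 3]
  Insert 4 (step 4): P = [4, 8, 9] / [6];  Q = [1, 2, 3] / [4]
  Insert 5 (step 5): P = [4, 5, 9] / [6, 8];  Q = [1, 2, 3] / [4, 5]
  Insert 3 (step 6): P = [3, 5, 9] / [4, 8] / [6];  Q = [1, 2, 3] / [4, 5] / [6]
  Insert 7 (step 7): P = [3, 5, 7] / [4, 8, 9] / [6];  Q = [1, 2, 3] / [4, 5, 7] / [6]
  Insert 1 (step 8): P = [1, 5, 7] / [3, 8, 9] / [4] / [6];  Q = [1, 2, 3] / [4, 5, 7] / [6] / [8]
  Insert 2 (step 9): P = [1, 2, 7] / [3, 5, 9] / [4, 8] / [6];  Q = [1, 2, 3] / [4, 5, 7] / [6, 9] / [8]
Final shape: (3, 3, 2, 1).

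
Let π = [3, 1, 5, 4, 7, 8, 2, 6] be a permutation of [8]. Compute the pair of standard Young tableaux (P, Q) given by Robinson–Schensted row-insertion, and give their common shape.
P = [1, 2, 6, 8] / [3, 4, 7] / [5];  Q = [1, 3, 5, 6] / [2, 4, 8] / [7];  common shape = (4, 3, 1)

Row-insert the values π_1, π_2, … into P one at a time, bumping the leftmost entry strictly greater than the inserted value down to the next row. The recording tableau Q records, in position (i, j), the step at which that cell was added to P.
  Insert 3 (step 1): P = [3];  Q = [1]
  Insert 1 (step 2): P = [1] / [3];  Q = [1] / [2]
  Insert 5 (step 3): P = [1, 5] / [3];  Q = [1, 3] / [2]
  Insert 4 (step 4): P = [1, 4] / [3, 5];  Q = [1, 3] / [2, 4]
  Insert 7 (step 5): P = [1, 4, 7] / [3, 5];  Q = [1, 3, 5] / [2, 4]
  Insert 8 (step 6): P = [1, 4, 7, 8] / [3, 5];  Q = [1, 3, 5, 6] / [2, 4]
  Insert 2 (step 7): P = [1, 2, 7, 8] / [3, 4] / [5];  Q = [1, 3, 5, 6] / [2, 4] / [7]
  Insert 6 (step 8): P = [1, 2, 6, 8] / [3, 4, 7] / [5];  Q = [1, 3, 5, 6] / [2, 4, 8] / [7]
Final shape: (4, 3, 1).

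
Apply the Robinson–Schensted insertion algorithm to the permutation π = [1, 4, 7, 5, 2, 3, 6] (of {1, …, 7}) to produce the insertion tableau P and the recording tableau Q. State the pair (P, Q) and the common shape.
P = [1, 2, 3, 6] / [4, 5] / [7];  Q = [1, 2, 3, 7] / [4, 6] / [5];  common shape = (4, 2, 1)

Row-insert the values π_1, π_2, … into P one at a time, bumping the leftmost entry strictly greater than the inserted value down to the next row. The recording tableau Q records, in position (i, j), the step at which that cell was added to P.
  Insert 1 (step 1): P = [1];  Q = [1]
  Insert 4 (step 2): P = [1, 4];  Q = [1, 2]
  Insert 7 (step 3): P = [1, 4, 7];  Q = [1, 2, 3]
  Insert 5 (step 4): P = [1, 4, 5] / [7];  Q = [1, 2, 3] / [4]
  Insert 2 (step 5): P = [1, 2, 5] / [4] / [7];  Q = [1, 2, 3] / [4] / [5]
  Insert 3 (step 6): P = [1, 2, 3] / [4, 5] / [7];  Q = [1, 2, 3] / [4, 6] / [5]
  Insert 6 (step 7): P = [1, 2, 3, 6] / [4, 5] / [7];  Q = [1, 2, 3, 7] / [4, 6] / [5]
Final shape: (4, 2, 1).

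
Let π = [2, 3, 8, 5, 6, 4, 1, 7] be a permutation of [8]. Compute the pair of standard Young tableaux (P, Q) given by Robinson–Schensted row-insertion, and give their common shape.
P = [1, 3, 4, 6, 7] / [2] / [5] / [8];  Q = [1, 2, 3, 5, 8] / [4] / [6] / [7];  common shape = (5, 1, 1, 1)

Row-insert the values π_1, π_2, … into P one at a time, bumping the leftmost entry strictly greater than the inserted value down to the next row. The recording tableau Q records, in position (i, j), the step at which that cell was added to P.
  Insert 2 (step 1): P = [2];  Q = [1]
  Insert 3 (step 2): P = [2, 3];  Q = [1, 2]
  Insert 8 (step 3): P = [2, 3, 8];  Q = [1, 2, 3]
  Insert 5 (step 4): P = [2, 3, 5] / [8];  Q = [1, 2, 3] / [4]
  Insert 6 (step 5): P = [2, 3, 5, 6] / [8];  Q = [1, 2, 3, 5] / [4]
  Insert 4 (step 6): P = [2, 3, 4, 6] / [5] / [8];  Q = [1, 2, 3, 5] / [4] / [6]
  Insert 1 (step 7): P = [1, 3, 4, 6] / [2] / [5] / [8];  Q = [1, 2, 3, 5] / [4] / [6] / [7]
  Insert 7 (step 8): P = [1, 3, 4, 6, 7] / [2] / [5] / [8];  Q = [1, 2, 3, 5, 8] / [4] / [6] / [7]
Final shape: (5, 1, 1, 1).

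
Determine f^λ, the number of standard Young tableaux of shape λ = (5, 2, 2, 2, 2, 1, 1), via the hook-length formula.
# SYT of shape (5, 2, 2, 2, 2, 1, 1) = 61425

Hook-length formula: f^λ = n! / Π hook(c), product over all cells c of the Young diagram. For λ = (5, 2, 2, 2, 2, 1, 1), n = 15 boxes. Hook lengths by row (left-to-right, top-to-bottom): [11, 8, 3, 2, 1]; [7, 4]; [6, 3]; [5, 2]; [4, 1]; [2]; [1]. Product of hooks = 21288960. So f^λ = 15! / 21288960 = 1307674368000 / 21288960 = 61425.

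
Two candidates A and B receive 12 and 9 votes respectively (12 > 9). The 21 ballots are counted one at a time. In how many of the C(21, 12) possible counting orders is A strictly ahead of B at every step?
Strict-lead orderings = 41990

Total orderings of the 21 votes with 12 for A: C(21, 12) = 293930. By the Bertrand ballot formula (Cycle Lemma / reflection principle), the number of orderings in which A is strictly ahead of B throughout is (p − q)/(p + q) · C(p + q, p) = (12 − 9)/(12 + 9) · 293930 = 41990.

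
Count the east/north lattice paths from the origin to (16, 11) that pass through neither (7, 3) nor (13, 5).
Number of paths = 9683223

Inclusion–exclusion. Total paths: C(27, 16) = 13037895. Through P₁: C(10, 7)·C(17, 9) = 2917200. Through P₂: C(18, 13)·C(9, 3) = 719712. Since P₁ is strictly southwest of P₂, a monotone path through both must visit P₁ then P₂; paths through both = C(10, 7)·C(8, 6)·C(9, 3) = 282240. Avoid both = 13037895 − 2917200 − 719712 + 282240 = 9683223.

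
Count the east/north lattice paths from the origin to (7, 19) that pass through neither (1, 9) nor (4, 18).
Number of paths = 557260

Inclusion–exclusion. Total paths: C(26, 7) = 657800. Through P₁: C(10, 1)·C(16, 6) = 80080. Through P₂: C(22, 4)·C(4, 3) = 29260. Since P₁ is strictly southwest of P₂, a monotone path through both must visit P₁ then P₂; paths through both = C(10, 1)·C(12, 3)·C(4, 3) = 8800. Avoid both = 657800 − 80080 − 29260 + 8800 = 557260.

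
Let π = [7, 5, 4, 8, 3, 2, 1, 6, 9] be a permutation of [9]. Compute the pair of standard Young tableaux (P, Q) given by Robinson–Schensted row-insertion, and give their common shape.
P = [1, 6, 9] / [2, 8] / [3] / [4] / [5] / [7];  Q = [1, 4, 9] / [2, 8] / [3] / [5] / [6] / [7];  common shape = (3, 2, 1, 1, 1, 1)

Row-insert the values π_1, π_2, … into P one at a time, bumping the leftmost entry strictly greater than the inserted value down to the next row. The recording tableau Q records, in position (i, j), the step at which that cell was added to P.
  Insert 7 (step 1): P = [7];  Q = [1]
  Insert 5 (step 2): P = [5] / [7];  Q = [1] / [2]
  Insert 4 (step 3): P = [4] / [5] / [7];  Q = [1] / [2] / [3]
  Insert 8 (step 4): P = [4, 8] / [5] / [7];  Q = [1, 4] / [2] / [3]
  Insert 3 (step 5): P = [3, 8] / [4] / [5] / [7];  Q = [1, 4] / [2] / [3] / [5]
  Insert 2 (step 6): P = [2, 8] / [3] / [4] / [5] / [7];  Q = [1, 4] / [2] / [3] / [5] / [6]
  Insert 1 (step 7): P = [1, 8] / [2] / [3] / [4] / [5] / [7];  Q = [1, 4] / [2] / [3] / [5] / [6] / [7]
  Insert 6 (step 8): P = [1, 6] / [2, 8] / [3] / [4] / [5] / [7];  Q = [1, 4] / [2, 8] / [3] / [5] / [6] / [7]
  Insert 9 (step 9): P = [1, 6, 9] / [2, 8] / [3] / [4] / [5] / [7];  Q = [1, 4, 9] / [2, 8] / [3] / [5] / [6] / [7]
Final shape: (3, 2, 1, 1, 1, 1).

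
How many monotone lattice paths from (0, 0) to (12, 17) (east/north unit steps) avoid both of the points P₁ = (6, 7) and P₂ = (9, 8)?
Number of paths = 34316087

Inclusion–exclusion. Total paths: C(29, 12) = 51895935. Through P₁: C(13, 6)·C(16, 6) = 13741728. Through P₂: C(17, 9)·C(12, 3) = 5348200. Since P₁ is strictly southwest of P₂, a monotone path through both must visit P₁ then P₂; paths through both = C(13, 6)·C(4, 3)·C(12, 3) = 1510080. Avoid both = 51895935 − 13741728 − 5348200 + 1510080 = 34316087.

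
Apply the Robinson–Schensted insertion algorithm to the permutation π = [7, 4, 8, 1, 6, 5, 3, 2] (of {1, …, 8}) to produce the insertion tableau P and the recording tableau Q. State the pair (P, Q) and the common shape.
P = [1, 2] / [3, 5] / [4, 8] / [6] / [7];  Q = [1, 3] / [2, 5] / [4, 6] / [7] / [8];  common shape = (2, 2, 2, 1, 1)

Row-insert the values π_1, π_2, … into P one at a time, bumping the leftmost entry strictly greater than the inserted value down to the next row. The recording tableau Q records, in position (i, j), the step at which that cell was added to P.
  Insert 7 (step 1): P = [7];  Q = [1]
  Insert 4 (step 2): P = [4] / [7];  Q = [1] / [2]
  Insert 8 (step 3): P = [4, 8] / [7];  Q = [1, 3] / [2]
  Insert 1 (step 4): P = [1, 8] / [4] / [7];  Q = [1, 3] / [2] / [4]
  Insert 6 (step 5): P = [1, 6] / [4, 8] / [7];  Q = [1, 3] / [2, 5] / [4]
  Insert 5 (step 6): P = [1, 5] / [4, 6] / [7, 8];  Q = [1, 3] / [2, 5] / [4, 6]
  Insert 3 (step 7): P = [1, 3] / [4, 5] / [6, 8] / [7];  Q = [1, 3] / [2, 5] / [4, 6] / [7]
  Insert 2 (step 8): P = [1, 2] / [3, 5] / [4, 8] / [6] / [7];  Q = [1, 3] / [2, 5] / [4, 6] / [7] / [8]
Final shape: (2, 2, 2, 1, 1).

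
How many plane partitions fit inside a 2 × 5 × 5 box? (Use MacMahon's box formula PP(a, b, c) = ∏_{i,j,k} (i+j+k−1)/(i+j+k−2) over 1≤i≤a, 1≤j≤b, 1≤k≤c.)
PP(2, 5, 5) = 19404

Evaluate the triple product over i = 1..2, j = 1..5, k = 1..5. The factors are (2/1) · (3/2) · (4/3) · (5/4) · (6/5) · (3/2) · (4/3) · (5/4) · … (50 factors total). The numerators and denominators telescope so the product is an integer; carrying out the multiplication exactly gives PP(2, 5, 5) = 19404.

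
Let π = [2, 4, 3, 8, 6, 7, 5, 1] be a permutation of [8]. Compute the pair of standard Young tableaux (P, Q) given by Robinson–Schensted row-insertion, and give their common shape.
P = [1, 3, 5, 7] / [2, 6] / [4] / [8];  Q = [1, 2, 4, 6] / [3, 5] / [7] / [8];  common shape = (4, 2, 1, 1)

Row-insert the values π_1, π_2, … into P one at a time, bumping the leftmost entry strictly greater than the inserted value down to the next row. The recording tableau Q records, in position (i, j), the step at which that cell was added to P.
  Insert 2 (step 1): P = [2];  Q = [1]
  Insert 4 (step 2): P = [2, 4];  Q = [1, 2]
  Insert 3 (step 3): P = [2, 3] / [4];  Q = [1, 2] / [3]
  Insert 8 (step 4): P = [2, 3, 8] / [4];  Q = [1, 2, 4] / [3]
  Insert 6 (step 5): P = [2, 3, 6] / [4, 8];  Q = [1, 2, 4] / [3, 5]
  Insert 7 (step 6): P = [2, 3, 6, 7] / [4, 8];  Q = [1, 2, 4, 6] / [3, 5]
  Insert 5 (step 7): P = [2, 3, 5, 7] / [4, 6] / [8];  Q = [1, 2, 4, 6] / [3, 5] / [7]
  Insert 1 (step 8): P = [1, 3, 5, 7] / [2, 6] / [4] / [8];  Q = [1, 2, 4, 6] / [3, 5] / [7] / [8]
Final shape: (4, 2, 1, 1).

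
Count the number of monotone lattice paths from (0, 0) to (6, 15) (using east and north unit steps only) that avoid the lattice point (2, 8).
Number of paths = 39414

Total paths from (0, 0) to (6, 15): C(21, 6) = 54264. Paths through (2, 8): (paths (0, 0) → (2, 8)) × (paths (2, 8) → (6, 15)) = C(10, 2) · C(11, 4) = 45 · 330 = 14850. Avoidance count = 54264 − 14850 = 39414.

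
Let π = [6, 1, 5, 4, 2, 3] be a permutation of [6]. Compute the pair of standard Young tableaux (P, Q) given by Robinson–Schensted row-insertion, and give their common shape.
P = [1, 2, 3] / [4] / [5] / [6];  Q = [1, 3, 6] / [2] / [4] / [5];  common shape = (3, 1, 1, 1)

Row-insert the values π_1, π_2, … into P one at a time, bumping the leftmost entry strictly greater than the inserted value down to the next row. The recording tableau Q records, in position (i, j), the step at which that cell was added to P.
  Insert 6 (step 1): P = [6];  Q = [1]
  Insert 1 (step 2): P = [1] / [6];  Q = [1] / [2]
  Insert 5 (step 3): P = [1, 5] / [6];  Q = [1, 3] / [2]
  Insert 4 (step 4): P = [1, 4] / [5] / [6];  Q = [1, 3] / [2] / [4]
  Insert 2 (step 5): P = [1, 2] / [4] / [5] / [6];  Q = [1, 3] / [2] / [4] / [5]
  Insert 3 (step 6): P = [1, 2, 3] / [4] / [5] / [6];  Q = [1, 3, 6] / [2] / [4] / [5]
Final shape: (3, 1, 1, 1).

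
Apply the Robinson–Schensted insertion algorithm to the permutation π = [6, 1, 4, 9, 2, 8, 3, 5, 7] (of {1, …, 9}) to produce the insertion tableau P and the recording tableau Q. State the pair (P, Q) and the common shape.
P = [1, 2, 3, 5, 7] / [4, 8] / [6, 9];  Q = [1, 3, 4, 8, 9] / [2, 6] / [5, 7];  common shape = (5, 2, 2)

Row-insert the values π_1, π_2, … into P one at a time, bumping the leftmost entry strictly greater than the inserted value down to the next row. The recording tableau Q records, in position (i, j), the step at which that cell was added to P.
  Insert 6 (step 1): P = [6];  Q = [1]
  Insert 1 (step 2): P = [1] / [6];  Q = [1] / [2]
  Insert 4 (step 3): P = [1, 4] / [6];  Q = [1, 3] / [2]
  Insert 9 (step 4): P = [1, 4, 9] / [6];  Q = [1, 3, 4] / [2]
  Insert 2 (step 5): P = [1, 2, 9] / [4] / [6];  Q = [1, 3, 4] / [2] / [5]
  Insert 8 (step 6): P = [1, 2, 8] / [4, 9] / [6];  Q = [1, 3, 4] / [2, 6] / [5]
  Insert 3 (step 7): P = [1, 2, 3] / [4, 8] / [6, 9];  Q = [1, 3, 4] / [2, 6] / [5, 7]
  Insert 5 (step 8): P = [1, 2, 3, 5] / [4, 8] / [6, 9];  Q = [1, 3, 4, 8] / [2, 6] / [5, 7]
  Insert 7 (step 9): P = [1, 2, 3, 5, 7] / [4, 8] / [6, 9];  Q = [1, 3, 4, 8, 9] / [2, 6] / [5, 7]
Final shape: (5, 2, 2).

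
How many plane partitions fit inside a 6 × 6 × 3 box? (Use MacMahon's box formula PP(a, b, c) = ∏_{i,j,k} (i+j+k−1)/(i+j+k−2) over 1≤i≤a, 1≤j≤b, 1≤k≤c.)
PP(6, 6, 3) = 24293412

Evaluate the triple product over i = 1..6, j = 1..6, k = 1..3. The factors are (2/1) · (3/2) · (4/3) · (3/2) · (4/3) · (5/4) · (4/3) · (5/4) · … (108 factors total). The numerators and denominators telescope so the product is an integer; carrying out the multiplication exactly gives PP(6, 6, 3) = 24293412.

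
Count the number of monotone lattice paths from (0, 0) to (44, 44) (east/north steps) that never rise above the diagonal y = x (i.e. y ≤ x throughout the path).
Number of paths = 583300119592996693088040

By the reflection principle (André's argument), the number of monotone paths to (44, 44) with n ≤ m that never go above y = x is C(88, 44) − C(88, 45) = 26248505381684851188961800 − 25665205262091854495873760 = 583300119592996693088040.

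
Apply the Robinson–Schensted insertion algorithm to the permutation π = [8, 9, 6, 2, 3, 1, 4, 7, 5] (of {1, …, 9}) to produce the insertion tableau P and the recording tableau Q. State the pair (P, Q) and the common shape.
P = [1, 3, 4, 5] / [2, 7] / [6, 9] / [8];  Q = [1, 2, 7, 8] / [3, 5] / [4, 9] / [6];  common shape = (4, 2, 2, 1)

Row-insert the values π_1, π_2, … into P one at a time, bumping the leftmost entry strictly greater than the inserted value down to the next row. The recording tableau Q records, in position (i, j), the step at which that cell was added to P.
  Insert 8 (step 1): P = [8];  Q = [1]
  Insert 9 (step 2): P = [8, 9];  Q = [1, 2]
  Insert 6 (step 3): P = [6, 9] / [8];  Q = [1, 2] / [3]
  Insert 2 (step 4): P = [2, 9] / [6] / [8];  Q = [1, 2] / [3] / [4]
  Insert 3 (step 5): P = [2, 3] / [6, 9] / [8];  Q = [1, 2] / [3, 5] / [4]
  Insert 1 (step 6): P = [1, 3] / [2, 9] / [6] / [8];  Q = [1, 2] / [3, 5] / [4] / [6]
  Insert 4 (step 7): P = [1, 3, 4] / [2, 9] / [6] / [8];  Q = [1, 2, 7] / [3, 5] / [4] / [6]
  Insert 7 (step 8): P = [1, 3, 4, 7] / [2, 9] / [6] / [8];  Q = [1, 2, 7, 8] / [3, 5] / [4] / [6]
  Insert 5 (step 9): P = [1, 3, 4, 5] / [2, 7] / [6, 9] / [8];  Q = [1, 2, 7, 8] / [3, 5] / [4, 9] / [6]
Final shape: (4, 2, 2, 1).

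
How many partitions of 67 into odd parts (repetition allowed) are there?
p_odd(67) = 22250

Enumerate partitions using only odd parts via the recurrence o(n, m) = o(n, m−2) + o(n−m, m) over odd m, starting from the largest odd part ≤ n. This gives p_odd(67) = 22250. (Euler's theorem: equals the count of distinct-part partitions.)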